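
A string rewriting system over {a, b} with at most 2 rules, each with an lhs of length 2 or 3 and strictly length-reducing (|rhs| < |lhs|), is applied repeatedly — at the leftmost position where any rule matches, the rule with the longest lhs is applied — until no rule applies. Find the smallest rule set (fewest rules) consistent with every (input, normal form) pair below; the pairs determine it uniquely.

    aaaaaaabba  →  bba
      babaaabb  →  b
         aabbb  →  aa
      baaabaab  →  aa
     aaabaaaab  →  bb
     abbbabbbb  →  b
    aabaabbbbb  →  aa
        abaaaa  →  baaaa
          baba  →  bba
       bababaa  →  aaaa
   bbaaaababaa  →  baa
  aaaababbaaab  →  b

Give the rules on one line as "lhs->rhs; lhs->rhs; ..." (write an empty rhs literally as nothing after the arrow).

  | aaaaaaabba => aaaaaabba => aaaaabba => aaaabba => aaabba => aabba => abba => bba
  | babaaabb => bbaaabb => bbaabb => bbabb => bbbb => aab => ab => b
  | aabbb => abbb => bbb => aa
  | baaabaab => baabaab => babaab => bbaab => bbab => bbb => aa

ab->b; bbb->aa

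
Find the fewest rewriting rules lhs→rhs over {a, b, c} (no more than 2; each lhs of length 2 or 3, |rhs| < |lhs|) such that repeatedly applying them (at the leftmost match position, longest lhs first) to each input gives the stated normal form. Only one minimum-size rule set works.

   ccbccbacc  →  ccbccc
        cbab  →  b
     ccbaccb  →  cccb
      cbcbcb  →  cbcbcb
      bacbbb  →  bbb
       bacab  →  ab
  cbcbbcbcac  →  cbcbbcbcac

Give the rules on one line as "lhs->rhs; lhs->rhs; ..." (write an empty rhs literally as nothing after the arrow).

  | ccbccbacc => ccbccc
  | cbab => b
  | ccbaccb => cccb
  | cbcbcb

bac->; cba->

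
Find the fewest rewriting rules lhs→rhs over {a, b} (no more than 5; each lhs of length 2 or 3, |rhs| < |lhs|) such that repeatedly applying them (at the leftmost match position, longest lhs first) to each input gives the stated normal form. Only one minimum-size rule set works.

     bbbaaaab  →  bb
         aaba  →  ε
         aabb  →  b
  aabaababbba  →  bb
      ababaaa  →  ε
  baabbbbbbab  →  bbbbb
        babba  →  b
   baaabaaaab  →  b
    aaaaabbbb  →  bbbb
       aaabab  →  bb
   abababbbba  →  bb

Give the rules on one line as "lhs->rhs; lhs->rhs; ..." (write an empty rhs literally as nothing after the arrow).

  | bbbaaaab => baaab => bab => bb
  | aaba => aa => ε
  | aabb => ab => b
  | aabaababbba => aaababbba => ababbba => babbba => bbbba => bb

aa->; aab->a; ab->b; bba->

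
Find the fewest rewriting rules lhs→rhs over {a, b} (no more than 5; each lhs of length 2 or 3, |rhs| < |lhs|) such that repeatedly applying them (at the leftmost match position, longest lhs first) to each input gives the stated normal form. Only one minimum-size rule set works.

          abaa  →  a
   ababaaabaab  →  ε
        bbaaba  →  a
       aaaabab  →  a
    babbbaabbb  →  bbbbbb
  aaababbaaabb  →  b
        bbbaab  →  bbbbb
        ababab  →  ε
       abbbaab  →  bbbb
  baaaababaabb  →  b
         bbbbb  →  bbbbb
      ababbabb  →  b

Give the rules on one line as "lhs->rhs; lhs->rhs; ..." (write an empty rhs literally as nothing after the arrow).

  | abaa => ba => a
  | ababaaabaab => bbaaabaab => bbbabaab => bbabaab => babaab => abaab => bab => ab => ε
  | bbaaba => bbbba => bbba => bba => ba => a
  | aaaabab => aaabb => aab => a

ab->; aba->b; ba->a; baa->bb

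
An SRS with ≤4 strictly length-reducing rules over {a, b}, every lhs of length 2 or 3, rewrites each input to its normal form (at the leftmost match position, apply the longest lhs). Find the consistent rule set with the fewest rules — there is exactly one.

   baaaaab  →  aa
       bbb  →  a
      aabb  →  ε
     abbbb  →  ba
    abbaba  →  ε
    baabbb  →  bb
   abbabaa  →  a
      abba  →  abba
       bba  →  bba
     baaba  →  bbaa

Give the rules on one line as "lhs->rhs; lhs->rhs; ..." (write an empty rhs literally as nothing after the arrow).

aab->ba; aba->; bab->; bbb->a

  | baaaaab => baaaba => babaa => aa
  | bbb => a
  | aabb => bab => ε
  | abbbb => aab => ba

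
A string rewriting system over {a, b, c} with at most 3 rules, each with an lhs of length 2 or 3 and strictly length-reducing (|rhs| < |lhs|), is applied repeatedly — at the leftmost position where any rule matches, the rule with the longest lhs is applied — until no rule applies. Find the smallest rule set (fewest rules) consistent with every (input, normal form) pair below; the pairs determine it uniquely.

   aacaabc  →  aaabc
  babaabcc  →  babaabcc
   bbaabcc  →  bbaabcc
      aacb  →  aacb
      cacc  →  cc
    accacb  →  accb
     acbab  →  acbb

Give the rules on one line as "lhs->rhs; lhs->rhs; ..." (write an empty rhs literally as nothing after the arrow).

  | aacaabc => aaabc
  | babaabcc
  | bbaabcc
  | aacb

ca->; cba->cb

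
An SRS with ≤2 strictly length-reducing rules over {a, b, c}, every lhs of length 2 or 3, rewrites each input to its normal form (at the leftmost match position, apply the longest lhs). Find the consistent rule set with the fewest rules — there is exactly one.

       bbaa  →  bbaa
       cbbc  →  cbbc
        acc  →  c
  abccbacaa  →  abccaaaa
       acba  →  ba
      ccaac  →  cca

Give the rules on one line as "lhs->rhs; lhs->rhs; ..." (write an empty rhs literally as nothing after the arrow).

ac->; bac->aa

  | bbaa
  | cbbc
  | acc => c
  | abccbacaa => abccaaaa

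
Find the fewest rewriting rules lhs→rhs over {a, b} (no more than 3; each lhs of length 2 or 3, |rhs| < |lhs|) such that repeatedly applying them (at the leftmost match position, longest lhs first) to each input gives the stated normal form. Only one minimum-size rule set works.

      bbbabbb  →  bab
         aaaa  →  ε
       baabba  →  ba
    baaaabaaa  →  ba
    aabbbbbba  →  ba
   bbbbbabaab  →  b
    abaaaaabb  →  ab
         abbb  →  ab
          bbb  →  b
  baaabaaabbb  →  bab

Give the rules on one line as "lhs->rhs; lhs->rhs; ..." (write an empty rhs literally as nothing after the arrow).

aa->; aba->a; bb->b

  | bbbabbb => bbabbb => babbb => babb => bab
  | aaaa => aa => ε
  | baabba => bbba => bba => ba
  | baaaabaaa => baabaaa => bbaaa => baaa => ba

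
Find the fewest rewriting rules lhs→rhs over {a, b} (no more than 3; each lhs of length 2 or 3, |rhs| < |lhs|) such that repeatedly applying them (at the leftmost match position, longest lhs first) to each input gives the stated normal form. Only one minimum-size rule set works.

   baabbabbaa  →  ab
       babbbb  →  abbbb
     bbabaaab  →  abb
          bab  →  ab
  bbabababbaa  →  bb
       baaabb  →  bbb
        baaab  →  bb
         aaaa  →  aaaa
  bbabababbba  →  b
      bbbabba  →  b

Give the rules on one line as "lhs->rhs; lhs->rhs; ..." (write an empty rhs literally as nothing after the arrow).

  | baabbabbaa => abbbabbaa => abbabbaa => ababbaa => bbbaa => bbab => bab => ab
  | babbbb => abbbb
  | bbabaaab => babaaab => abaaab => baab => abb
  | bab => ab

aba->b; ba->a; baa->ab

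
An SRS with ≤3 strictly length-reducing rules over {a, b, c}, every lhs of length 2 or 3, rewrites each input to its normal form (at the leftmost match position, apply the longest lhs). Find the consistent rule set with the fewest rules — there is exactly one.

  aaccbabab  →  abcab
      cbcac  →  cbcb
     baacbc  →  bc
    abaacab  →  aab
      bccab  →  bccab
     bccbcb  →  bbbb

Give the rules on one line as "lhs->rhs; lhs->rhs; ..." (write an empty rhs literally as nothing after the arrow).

  | aaccbabab => abcbabab => abcab
  | cbcac => cbcb
  | baacbc => babbc => bc
  | abaacab => ababab => aab

ac->b; bab->; ccb->ba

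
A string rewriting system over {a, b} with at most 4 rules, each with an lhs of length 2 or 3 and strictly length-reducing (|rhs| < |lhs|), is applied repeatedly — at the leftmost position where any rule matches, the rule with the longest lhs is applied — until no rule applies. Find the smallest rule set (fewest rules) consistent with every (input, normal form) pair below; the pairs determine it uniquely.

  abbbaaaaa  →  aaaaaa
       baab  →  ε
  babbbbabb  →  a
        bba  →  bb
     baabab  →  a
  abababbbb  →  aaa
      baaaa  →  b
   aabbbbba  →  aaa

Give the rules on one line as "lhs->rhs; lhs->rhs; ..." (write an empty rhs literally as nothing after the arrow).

  | abbbaaaaa => abbaaaaa => abaaaaa => aaaaaa
  | baab => bab => ε
  | babbbbabb => bbbabb => abb => ab => a
  | bba => bb

ab->a; ba->b; bab->; bbb->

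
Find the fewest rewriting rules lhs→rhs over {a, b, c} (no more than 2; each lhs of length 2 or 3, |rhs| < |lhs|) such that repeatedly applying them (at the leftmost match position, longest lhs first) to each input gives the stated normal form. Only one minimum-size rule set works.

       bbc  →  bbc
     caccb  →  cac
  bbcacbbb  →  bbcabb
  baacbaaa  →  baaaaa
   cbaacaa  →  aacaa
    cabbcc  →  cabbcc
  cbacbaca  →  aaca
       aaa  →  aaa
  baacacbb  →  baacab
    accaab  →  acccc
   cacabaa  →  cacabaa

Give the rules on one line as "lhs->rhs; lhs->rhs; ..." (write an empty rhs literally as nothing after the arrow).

aab->cc; cb->

  | bbc
  | caccb => cac
  | bbcacbbb => bbcabb
  | baacbaaa => baaaaa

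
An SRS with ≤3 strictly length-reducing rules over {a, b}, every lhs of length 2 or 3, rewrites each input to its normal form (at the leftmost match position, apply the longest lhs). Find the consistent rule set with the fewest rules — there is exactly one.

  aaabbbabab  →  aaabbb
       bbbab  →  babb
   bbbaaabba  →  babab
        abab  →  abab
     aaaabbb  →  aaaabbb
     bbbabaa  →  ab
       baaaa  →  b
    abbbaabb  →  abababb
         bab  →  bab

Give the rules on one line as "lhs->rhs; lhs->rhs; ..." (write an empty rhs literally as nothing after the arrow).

  | aaabbbabab => aaababbab => aaabaabb => aaabbb
  | bbbab => babb
  | bbbaaabba => babaabba => babbba => babab
  | abab

baa->b; bba->ab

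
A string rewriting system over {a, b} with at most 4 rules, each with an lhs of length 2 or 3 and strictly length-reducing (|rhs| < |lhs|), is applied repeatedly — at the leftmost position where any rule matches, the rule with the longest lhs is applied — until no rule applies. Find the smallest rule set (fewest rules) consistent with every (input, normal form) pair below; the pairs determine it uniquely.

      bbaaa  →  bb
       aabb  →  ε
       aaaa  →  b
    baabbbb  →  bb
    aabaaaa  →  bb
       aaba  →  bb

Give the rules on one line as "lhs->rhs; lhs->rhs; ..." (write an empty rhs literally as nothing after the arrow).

aa->b; ba->b; bbb->

  | bbaaa => bbaa => bba => bb
  | aabb => bbb => ε
  | aaaa => baa => ba => b
  | baabbbb => babbbb => bbbbb => bb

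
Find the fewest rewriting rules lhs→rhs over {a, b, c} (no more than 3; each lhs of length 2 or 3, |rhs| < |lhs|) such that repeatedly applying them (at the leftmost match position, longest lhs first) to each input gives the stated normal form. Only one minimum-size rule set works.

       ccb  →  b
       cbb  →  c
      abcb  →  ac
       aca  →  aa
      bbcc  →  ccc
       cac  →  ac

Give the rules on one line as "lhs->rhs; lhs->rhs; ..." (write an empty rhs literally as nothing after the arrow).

  | ccb => cb => b
  | cbb => bb => c
  | abcb => abb => ac
  | aca => aa

bb->c; ca->a; cb->b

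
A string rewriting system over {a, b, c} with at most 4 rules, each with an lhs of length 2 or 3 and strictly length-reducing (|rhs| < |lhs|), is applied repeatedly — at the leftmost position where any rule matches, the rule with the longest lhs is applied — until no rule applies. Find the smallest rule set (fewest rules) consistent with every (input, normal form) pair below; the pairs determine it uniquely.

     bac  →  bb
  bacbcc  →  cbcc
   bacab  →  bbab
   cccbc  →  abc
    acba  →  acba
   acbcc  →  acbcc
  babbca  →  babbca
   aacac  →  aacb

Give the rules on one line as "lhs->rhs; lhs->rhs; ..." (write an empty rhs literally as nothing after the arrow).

  | bac => bb
  | bacbcc => bbbcc => cbcc
  | bacab => bbab
  | cccbc => abc

bac->bb; bbb->cb; cac->cb; ccc->a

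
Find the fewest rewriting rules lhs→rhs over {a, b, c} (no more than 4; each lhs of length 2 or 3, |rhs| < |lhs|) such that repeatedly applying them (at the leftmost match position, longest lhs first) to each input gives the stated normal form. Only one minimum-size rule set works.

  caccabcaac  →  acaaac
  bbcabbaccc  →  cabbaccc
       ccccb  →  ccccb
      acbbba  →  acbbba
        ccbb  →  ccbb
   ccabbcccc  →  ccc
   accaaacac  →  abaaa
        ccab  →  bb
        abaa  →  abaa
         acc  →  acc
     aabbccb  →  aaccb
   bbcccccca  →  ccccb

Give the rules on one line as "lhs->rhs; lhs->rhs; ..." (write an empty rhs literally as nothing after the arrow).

  | caccabcaac => acabcaac => acaaac
  | bbcabbaccc => cabbaccc
  | ccccb
  | acbbba

bbc->c; bc->; cac->a; cca->b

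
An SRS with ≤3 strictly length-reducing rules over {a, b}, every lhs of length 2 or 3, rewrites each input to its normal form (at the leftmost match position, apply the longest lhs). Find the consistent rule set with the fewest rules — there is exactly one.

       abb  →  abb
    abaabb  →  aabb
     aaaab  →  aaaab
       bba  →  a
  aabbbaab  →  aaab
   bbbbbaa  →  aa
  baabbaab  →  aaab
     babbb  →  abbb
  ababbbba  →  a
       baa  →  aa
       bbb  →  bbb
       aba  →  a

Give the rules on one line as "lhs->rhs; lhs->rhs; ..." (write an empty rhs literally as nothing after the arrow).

aba->a; ba->a

  | abb
  | abaabb => aabb
  | aaaab
  | bba => ba => a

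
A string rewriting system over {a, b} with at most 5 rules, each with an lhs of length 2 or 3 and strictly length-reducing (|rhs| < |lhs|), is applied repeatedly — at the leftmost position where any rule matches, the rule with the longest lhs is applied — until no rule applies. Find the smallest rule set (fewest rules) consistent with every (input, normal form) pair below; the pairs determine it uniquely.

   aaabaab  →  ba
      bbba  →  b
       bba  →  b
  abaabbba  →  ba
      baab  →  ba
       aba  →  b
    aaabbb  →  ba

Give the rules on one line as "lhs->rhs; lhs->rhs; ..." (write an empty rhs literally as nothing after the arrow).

aa->b; ab->a; baa->ba; bb->a

  | aaabaab => babaab => baaab => baab => bab => ba
  | bbba => aba => aa => b
  | bba => aa => b
  | abaabbba => aaabbba => babbba => babba => baba => baa => ba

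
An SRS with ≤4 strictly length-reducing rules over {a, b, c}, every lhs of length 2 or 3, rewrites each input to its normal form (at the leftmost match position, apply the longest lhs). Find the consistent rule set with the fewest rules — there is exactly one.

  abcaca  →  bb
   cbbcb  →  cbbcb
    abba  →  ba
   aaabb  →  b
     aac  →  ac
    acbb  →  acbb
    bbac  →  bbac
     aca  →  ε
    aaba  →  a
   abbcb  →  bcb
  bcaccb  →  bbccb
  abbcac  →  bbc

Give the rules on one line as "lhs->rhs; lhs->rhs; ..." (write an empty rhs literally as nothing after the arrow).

  | abcaca => caca => bca => bb
  | cbbcb
  | abba => ba
  | aaabb => aabb => abb => b

aa->a; ab->; ca->b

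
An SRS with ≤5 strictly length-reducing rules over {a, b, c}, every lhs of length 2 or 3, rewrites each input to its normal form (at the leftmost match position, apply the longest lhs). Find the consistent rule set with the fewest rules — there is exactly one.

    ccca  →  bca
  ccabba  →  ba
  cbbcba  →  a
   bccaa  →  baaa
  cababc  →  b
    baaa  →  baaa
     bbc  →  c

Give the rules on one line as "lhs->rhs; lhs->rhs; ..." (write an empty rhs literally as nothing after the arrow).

ab->b; bb->; bcc->ba; cc->b

  | ccca => bca
  | ccabba => babba => bbba => ba
  | cbbcba => ccba => bba => a
  | bccaa => baaa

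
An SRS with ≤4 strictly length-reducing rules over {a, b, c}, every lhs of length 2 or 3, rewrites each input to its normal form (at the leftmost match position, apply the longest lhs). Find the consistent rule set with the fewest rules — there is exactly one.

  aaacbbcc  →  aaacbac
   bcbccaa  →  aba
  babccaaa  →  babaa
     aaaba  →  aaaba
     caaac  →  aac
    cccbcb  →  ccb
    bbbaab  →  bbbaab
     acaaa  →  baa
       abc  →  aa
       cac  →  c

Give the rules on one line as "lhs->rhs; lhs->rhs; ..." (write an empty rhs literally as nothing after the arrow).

  | aaacbbcc => aaacbac
  | bcbccaa => abccaa => aacaa => aba
  | babccaaa => baacaaa => babaa
  | aaaba

aca->b; bc->a; ca->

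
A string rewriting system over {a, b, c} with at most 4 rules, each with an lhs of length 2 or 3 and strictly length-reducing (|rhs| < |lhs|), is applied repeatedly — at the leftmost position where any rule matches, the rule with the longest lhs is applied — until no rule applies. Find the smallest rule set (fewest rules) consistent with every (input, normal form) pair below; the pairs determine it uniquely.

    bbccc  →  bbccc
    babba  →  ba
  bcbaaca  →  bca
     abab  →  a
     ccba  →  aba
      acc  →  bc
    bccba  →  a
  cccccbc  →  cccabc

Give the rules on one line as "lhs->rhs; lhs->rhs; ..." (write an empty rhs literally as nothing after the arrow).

ac->b; bab->; ccb->ab

  | bbccc
  | babba => ba
  | bcbaaca => bcbaba => bca
  | abab => a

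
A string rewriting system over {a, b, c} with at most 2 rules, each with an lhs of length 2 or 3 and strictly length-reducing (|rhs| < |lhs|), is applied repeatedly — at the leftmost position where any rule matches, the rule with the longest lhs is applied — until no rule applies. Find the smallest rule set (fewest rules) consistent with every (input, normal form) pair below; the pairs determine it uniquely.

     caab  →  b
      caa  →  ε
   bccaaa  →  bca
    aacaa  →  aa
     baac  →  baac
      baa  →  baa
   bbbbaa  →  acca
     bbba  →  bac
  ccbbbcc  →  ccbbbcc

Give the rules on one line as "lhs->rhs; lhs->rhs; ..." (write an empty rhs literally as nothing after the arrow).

bba->ac; caa->

  | caab => b
  | caa => ε
  | bccaaa => bca
  | aacaa => aa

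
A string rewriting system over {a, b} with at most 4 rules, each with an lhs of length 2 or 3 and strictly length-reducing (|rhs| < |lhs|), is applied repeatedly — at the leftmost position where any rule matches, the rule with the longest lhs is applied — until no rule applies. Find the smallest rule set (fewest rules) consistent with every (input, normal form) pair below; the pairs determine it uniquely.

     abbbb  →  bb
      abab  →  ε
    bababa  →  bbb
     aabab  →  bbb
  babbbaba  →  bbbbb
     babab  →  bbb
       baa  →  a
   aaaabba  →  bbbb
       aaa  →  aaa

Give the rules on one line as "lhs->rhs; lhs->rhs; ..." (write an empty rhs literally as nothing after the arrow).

aab->bb; abb->; ba->b; baa->a

  | abbbb => bb
  | abab => abb => ε
  | bababa => bbaba => bbba => bbb
  | aabab => bbab => bbb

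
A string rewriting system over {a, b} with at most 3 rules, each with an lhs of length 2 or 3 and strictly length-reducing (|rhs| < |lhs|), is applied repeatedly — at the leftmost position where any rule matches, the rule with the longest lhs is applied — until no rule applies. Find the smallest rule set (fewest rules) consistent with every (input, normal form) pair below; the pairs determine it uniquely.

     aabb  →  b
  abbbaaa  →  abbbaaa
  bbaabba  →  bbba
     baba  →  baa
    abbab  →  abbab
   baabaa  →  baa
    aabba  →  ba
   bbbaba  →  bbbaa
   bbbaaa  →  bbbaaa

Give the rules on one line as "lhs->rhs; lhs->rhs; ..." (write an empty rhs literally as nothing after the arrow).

  | aabb => b
  | abbbaaa
  | bbaabba => bbba
  | baba => baa

aab->; aba->aa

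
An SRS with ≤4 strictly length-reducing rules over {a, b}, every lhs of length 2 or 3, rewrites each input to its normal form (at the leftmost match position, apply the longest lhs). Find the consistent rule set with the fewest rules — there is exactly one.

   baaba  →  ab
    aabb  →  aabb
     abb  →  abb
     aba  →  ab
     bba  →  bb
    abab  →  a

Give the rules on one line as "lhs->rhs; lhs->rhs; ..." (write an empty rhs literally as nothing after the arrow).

ba->b; baa->a; bab->

  | baaba => aba => ab
  | aabb
  | abb
  | aba => ab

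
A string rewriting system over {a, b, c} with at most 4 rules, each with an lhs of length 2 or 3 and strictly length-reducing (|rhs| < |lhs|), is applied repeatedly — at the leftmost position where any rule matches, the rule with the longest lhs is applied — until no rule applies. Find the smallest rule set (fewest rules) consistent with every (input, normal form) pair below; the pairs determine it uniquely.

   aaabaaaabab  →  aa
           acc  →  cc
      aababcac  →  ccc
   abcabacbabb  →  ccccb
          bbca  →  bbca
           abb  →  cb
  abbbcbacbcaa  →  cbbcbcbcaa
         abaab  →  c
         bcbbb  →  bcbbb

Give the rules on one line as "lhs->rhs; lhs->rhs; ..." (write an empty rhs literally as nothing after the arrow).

aab->; ab->c; ac->c; bab->

  | aaabaaaabab => aaaaabab => aaaab => aa
  | acc => cc
  | aababcac => abcac => ccac => ccc
  | abcabacbabb => ccabacbabb => cccacbabb => ccccbabb => ccccb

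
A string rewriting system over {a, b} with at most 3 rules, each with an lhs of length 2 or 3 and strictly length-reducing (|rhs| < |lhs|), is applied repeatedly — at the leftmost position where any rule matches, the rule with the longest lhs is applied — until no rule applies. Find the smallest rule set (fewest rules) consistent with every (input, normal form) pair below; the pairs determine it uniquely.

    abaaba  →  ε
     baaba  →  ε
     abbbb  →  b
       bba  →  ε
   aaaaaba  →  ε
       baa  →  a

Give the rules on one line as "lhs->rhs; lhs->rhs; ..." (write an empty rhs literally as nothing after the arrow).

ab->b; ba->; bb->b

  | abaaba => baaba => aba => ba => ε
  | baaba => aba => ba => ε
  | abbbb => bbbb => bbb => bb => b
  | bba => ba => ε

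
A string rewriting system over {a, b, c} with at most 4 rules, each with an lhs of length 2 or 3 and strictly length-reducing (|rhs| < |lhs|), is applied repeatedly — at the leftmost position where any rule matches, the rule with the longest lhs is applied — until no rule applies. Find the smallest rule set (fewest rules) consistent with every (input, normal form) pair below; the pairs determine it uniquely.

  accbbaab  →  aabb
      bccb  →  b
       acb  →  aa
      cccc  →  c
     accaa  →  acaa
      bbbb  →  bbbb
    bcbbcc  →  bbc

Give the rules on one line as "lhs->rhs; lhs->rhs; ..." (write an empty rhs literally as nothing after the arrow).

ba->b; cb->a; cc->c

  | accbbaab => acbbaab => aabaab => aabab => aabb
  | bccb => bcb => ba => b
  | acb => aa
  | cccc => ccc => cc => c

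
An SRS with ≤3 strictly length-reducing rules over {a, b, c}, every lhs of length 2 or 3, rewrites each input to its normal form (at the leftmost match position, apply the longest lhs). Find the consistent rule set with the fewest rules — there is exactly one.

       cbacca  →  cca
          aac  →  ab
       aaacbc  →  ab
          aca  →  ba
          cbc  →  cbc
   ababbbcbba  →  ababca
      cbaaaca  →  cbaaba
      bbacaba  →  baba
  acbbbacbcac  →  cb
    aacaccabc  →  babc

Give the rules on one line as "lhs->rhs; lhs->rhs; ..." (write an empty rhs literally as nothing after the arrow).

  | cbacca => cbbca => cca
  | aac => ab
  | aaacbc => aabbc => aac => ab
  | aca => ba

ac->b; bb->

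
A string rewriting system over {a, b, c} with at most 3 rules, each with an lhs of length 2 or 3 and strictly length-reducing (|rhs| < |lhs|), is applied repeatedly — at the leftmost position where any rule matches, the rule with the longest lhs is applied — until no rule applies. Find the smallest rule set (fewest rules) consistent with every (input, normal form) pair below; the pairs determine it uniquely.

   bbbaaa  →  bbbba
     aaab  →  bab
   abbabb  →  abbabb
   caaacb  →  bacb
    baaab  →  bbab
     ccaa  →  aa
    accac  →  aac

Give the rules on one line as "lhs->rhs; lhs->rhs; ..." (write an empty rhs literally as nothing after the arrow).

  | bbbaaa => bbbba
  | aaab => bab
  | abbabb
  | caaacb => aaacb => bacb

aaa->ba; ca->a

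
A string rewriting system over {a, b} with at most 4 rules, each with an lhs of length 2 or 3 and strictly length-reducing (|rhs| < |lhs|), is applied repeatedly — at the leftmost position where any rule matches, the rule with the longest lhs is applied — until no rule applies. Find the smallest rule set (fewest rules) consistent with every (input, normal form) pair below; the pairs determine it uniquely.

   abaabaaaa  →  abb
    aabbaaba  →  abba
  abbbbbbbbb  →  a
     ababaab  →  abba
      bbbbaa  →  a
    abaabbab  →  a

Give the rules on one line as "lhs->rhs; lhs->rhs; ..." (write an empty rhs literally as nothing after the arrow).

aa->; aab->a; aba->ab; bbb->aa

  | abaabaaaa => ababaaaa => abbaaaa => abbaa => abb
  | aabbaaba => abaaba => ababa => abba
  | abbbbbbbbb => aaabbbbbb => abbbbbb => aaabbb => abbb => aaa => a
  | ababaab => abbaab => abba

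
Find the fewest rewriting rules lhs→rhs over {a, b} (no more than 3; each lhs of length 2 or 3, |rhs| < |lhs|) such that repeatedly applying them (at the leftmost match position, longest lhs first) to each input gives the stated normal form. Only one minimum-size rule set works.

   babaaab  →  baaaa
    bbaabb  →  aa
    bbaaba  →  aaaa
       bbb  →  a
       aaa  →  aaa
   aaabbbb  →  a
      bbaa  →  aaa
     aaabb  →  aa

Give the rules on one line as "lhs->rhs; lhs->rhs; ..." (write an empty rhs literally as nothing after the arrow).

  | babaaab => baaaab => baaaa
  | bbaabb => aaabb => aa
  | bbaaba => aaaba => aaaa
  | bbb => ab => a

ab->a; abb->; bb->a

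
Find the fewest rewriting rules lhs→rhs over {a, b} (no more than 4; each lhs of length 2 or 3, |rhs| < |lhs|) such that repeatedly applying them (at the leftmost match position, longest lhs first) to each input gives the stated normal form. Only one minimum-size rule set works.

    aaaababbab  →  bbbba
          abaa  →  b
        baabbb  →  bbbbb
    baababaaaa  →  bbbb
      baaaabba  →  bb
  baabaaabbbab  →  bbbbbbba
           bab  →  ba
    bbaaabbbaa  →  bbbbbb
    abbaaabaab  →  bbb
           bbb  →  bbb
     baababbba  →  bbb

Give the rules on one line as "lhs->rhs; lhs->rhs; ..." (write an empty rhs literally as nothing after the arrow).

aa->; aaa->b; aab->bb; ab->a

  | aaaababbab => bababbab => baabbab => bbbbab => bbbba
  | abaa => aaa => b
  | baabbb => bbbbb
  | baababaaaa => bbbabaaaa => bbbaaaaa => bbbbaa => bbbb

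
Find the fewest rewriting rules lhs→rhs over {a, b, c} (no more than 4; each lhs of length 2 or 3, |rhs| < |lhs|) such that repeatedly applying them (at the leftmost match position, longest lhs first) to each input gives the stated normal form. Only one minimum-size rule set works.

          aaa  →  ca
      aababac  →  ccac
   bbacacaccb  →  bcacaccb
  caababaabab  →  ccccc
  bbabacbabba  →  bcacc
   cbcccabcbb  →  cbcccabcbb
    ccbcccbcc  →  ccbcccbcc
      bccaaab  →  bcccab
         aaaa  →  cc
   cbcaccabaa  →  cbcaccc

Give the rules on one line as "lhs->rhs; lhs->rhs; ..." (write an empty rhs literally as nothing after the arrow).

  | aaa => ca
  | aababac => cbabac => ccac
  | bbacacaccb => bcacaccb
  | caababaabab => ccbabaabab => cccaabab => ccccbab => ccccc

aa->c; ba->; bab->c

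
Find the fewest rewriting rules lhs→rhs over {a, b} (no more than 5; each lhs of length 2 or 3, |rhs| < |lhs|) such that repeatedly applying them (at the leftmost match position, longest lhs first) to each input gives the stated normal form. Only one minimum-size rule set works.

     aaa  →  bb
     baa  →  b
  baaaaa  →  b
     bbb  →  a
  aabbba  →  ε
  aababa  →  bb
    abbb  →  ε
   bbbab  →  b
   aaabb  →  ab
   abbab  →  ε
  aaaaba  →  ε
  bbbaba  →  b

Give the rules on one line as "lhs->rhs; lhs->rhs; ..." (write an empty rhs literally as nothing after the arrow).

aa->; aaa->bb; ba->b; bbb->a

  | aaa => bb
  | baa => ba => b
  | baaaaa => baaaa => baaa => baa => ba => b
  | bbb => a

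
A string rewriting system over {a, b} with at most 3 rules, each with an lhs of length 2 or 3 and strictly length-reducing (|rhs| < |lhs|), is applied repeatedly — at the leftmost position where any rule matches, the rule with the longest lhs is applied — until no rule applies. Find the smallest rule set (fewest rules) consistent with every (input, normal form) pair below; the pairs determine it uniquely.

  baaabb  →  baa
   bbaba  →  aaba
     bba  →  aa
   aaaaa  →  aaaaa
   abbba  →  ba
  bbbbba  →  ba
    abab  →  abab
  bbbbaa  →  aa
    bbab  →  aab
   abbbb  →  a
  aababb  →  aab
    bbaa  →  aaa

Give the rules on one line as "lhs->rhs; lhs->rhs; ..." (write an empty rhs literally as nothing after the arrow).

abb->; bb->a

  | baaabb => baa
  | bbaba => aaba
  | bba => aa
  | aaaaa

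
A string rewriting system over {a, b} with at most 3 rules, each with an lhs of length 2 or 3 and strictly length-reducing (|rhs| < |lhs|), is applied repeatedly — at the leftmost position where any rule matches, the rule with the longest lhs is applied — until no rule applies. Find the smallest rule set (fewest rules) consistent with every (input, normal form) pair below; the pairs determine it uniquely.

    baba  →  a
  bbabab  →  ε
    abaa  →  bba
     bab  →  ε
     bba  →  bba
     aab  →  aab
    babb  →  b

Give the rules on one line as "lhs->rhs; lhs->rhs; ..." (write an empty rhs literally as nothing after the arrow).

  | baba => a
  | bbabab => bab => ε
  | abaa => bba
  | bab => ε

aba->bb; bab->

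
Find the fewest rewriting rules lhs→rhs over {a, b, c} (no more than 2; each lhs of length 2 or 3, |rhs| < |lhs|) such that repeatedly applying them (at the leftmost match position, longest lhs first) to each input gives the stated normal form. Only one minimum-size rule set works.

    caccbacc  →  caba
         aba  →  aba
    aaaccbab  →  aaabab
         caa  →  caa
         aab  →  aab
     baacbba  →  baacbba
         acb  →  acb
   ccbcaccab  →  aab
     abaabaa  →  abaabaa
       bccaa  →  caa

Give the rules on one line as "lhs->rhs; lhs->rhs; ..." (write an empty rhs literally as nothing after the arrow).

  | caccbacc => cabacc => caba
  | aba
  | aaaccbab => aaabab
  | caa

bc->; cc->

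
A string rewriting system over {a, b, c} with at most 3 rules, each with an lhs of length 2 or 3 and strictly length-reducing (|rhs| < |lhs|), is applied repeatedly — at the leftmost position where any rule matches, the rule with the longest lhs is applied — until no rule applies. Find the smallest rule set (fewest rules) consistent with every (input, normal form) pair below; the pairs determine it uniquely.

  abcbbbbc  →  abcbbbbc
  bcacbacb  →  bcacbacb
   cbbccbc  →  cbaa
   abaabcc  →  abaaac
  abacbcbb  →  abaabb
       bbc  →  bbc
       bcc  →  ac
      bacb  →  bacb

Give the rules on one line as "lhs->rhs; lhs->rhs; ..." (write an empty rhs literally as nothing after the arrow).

  | abcbbbbc
  | bcacbacb
  | cbbccbc => cbacbc => cbaa
  | abaabcc => abaaac

bcc->ac; cbc->a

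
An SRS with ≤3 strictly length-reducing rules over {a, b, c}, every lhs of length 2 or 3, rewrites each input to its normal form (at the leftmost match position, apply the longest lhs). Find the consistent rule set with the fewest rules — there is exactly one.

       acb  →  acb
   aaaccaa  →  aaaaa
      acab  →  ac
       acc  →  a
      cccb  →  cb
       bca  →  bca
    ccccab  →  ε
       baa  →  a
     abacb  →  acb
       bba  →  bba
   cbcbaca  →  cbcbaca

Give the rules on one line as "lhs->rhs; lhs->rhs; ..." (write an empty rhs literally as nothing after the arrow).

  | acb
  | aaaccaa => aaaaa
  | acab => ac
  | acc => a

ab->; baa->a; cc->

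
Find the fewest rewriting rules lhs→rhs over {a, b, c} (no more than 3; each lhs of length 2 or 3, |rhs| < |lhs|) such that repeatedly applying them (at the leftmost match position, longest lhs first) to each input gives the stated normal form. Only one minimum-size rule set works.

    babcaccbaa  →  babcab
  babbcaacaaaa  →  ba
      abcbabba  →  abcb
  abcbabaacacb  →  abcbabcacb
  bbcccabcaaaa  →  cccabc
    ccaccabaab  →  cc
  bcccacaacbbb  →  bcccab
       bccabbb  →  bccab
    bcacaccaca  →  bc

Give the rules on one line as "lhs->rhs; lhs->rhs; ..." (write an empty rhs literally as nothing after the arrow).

aa->; acc->a; bb->

  | babcaccbaa => babcabaa => babcab
  | babbcaacaaaa => bacaacaaaa => baccaaaa => baaaaa => baaa => ba
  | abcbabba => abcbaa => abcb
  | abcbabaacacb => abcbabcacb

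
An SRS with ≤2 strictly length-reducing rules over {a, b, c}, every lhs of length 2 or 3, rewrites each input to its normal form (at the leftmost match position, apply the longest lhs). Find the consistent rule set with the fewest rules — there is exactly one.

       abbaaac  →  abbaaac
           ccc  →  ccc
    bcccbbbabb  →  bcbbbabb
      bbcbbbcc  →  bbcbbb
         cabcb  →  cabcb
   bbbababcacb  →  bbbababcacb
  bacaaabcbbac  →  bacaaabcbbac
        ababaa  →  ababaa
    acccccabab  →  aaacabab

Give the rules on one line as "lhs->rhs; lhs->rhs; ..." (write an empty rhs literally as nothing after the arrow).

acc->aa; bcc->b

  | abbaaac
  | ccc
  | bcccbbbabb => bcbbbabb
  | bbcbbbcc => bbcbbb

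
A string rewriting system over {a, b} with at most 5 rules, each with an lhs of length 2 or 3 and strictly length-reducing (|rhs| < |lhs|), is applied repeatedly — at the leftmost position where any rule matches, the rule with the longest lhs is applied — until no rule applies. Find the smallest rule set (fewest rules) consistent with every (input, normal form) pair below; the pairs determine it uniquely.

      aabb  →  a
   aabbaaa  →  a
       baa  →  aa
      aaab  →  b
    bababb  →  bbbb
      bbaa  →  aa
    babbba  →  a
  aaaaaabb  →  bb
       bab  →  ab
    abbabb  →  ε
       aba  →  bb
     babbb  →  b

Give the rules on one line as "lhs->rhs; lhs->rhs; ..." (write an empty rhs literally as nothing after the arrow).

  | aabb => a
  | aabbaaa => aaaa => a
  | baa => aa
  | aaab => b

aaa->; aba->bb; abb->; ba->a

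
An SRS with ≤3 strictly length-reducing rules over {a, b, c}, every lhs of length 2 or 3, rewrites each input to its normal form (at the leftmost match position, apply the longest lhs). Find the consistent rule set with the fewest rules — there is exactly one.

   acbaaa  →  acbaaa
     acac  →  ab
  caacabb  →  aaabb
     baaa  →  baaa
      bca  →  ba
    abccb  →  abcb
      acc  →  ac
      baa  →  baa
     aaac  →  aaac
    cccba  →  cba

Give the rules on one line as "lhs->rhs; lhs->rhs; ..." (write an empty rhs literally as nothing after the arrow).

ca->a; cac->b; cc->c

  | acbaaa
  | acac => ab
  | caacabb => aacabb => aaabb
  | baaa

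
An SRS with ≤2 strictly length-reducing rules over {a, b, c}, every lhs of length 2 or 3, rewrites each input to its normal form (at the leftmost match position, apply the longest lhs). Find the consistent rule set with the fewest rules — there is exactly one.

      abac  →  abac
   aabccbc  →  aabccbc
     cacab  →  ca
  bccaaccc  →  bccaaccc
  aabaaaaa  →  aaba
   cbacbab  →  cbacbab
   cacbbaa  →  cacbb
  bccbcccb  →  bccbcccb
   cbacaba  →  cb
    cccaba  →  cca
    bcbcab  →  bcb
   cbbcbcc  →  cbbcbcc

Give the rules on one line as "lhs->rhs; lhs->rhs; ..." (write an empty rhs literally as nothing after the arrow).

  | abac
  | aabccbc
  | cacab => ca
  | bccaaccc

baa->b; cab->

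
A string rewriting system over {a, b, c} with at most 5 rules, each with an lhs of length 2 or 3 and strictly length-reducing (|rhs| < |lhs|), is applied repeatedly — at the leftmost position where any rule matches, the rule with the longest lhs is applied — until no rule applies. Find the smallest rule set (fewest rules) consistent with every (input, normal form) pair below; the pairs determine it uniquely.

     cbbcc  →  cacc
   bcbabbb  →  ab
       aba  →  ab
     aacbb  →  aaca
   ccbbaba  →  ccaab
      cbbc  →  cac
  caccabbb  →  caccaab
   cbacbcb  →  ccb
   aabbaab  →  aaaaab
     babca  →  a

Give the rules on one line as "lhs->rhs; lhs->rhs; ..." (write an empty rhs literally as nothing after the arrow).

aba->ab; ba->; bb->a; bc->

  | cbbcc => cacc
  | bcbabbb => babbb => bbb => ab
  | aba => ab
  | aacbb => aaca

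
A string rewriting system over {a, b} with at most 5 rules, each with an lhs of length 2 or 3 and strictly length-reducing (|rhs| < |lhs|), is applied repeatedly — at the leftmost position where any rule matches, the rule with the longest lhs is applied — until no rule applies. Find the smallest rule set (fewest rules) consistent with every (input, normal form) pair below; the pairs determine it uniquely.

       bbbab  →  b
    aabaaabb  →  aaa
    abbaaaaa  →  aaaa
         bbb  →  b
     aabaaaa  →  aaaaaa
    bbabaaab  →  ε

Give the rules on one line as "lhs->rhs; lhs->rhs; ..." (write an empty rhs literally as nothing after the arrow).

  | bbbab => bab => b
  | aabaaabb => aaaaabb => aaaab => aaa
  | abbaaaaa => baaaaa => aaaa
  | bbb => b

ab->; aba->aa; ba->; bbb->b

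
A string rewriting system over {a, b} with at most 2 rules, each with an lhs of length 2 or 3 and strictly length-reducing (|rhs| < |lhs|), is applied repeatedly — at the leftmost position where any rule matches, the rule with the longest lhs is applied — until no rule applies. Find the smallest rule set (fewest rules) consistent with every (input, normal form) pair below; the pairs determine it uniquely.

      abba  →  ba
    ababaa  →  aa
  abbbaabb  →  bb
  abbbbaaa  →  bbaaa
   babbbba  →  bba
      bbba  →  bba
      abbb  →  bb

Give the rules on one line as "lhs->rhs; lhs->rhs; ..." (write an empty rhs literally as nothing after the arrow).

  | abba => ba
  | ababaa => abaa => aa
  | abbbaabb => bbaabb => bbab => bb
  | abbbbaaa => bbbaaa => bbaaa

ab->; bbb->bb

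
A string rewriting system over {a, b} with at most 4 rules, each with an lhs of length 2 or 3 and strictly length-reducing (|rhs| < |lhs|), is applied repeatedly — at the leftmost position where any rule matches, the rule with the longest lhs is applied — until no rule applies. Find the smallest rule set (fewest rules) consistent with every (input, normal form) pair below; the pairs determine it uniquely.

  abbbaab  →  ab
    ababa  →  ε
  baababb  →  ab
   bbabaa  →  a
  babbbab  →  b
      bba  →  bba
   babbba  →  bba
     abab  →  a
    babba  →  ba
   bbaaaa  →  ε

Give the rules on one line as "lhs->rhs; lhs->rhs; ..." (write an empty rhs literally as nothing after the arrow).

aa->; baa->a; bab->

  | abbbaab => abbab => ab
  | ababa => aa => ε
  | baababb => ababb => ab
  | bbabaa => baa => a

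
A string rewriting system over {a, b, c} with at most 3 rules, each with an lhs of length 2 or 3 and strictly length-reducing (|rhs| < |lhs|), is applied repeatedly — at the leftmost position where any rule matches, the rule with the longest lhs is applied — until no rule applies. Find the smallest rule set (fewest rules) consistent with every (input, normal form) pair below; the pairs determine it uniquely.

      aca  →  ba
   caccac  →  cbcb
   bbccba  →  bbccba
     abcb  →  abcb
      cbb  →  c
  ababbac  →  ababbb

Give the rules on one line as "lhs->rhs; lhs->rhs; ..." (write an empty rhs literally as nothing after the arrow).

ac->b; cbb->c

  | aca => ba
  | caccac => cbcac => cbcb
  | bbccba
  | abcb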